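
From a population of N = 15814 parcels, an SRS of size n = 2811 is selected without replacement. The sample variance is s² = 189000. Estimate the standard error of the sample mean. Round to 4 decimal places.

Under SRS without replacement, Var(ȳ) = (1 − f)·s²/n with f = n/N = 2811/15814 = 0.17775389.
Var(ȳ) = (1 − 0.17775389)·189000/2811 = 0.82224611·67.235859 = 55.284424.
SE(ȳ) = √(55.284424) = 7.4353.

7.4353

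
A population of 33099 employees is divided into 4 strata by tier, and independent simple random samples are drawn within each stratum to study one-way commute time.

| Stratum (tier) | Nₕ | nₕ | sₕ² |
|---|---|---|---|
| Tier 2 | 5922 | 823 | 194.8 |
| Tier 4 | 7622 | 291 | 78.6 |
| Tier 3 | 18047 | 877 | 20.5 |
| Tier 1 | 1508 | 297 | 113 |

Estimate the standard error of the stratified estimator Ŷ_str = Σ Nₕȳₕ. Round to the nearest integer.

5493

Var(Ŷ_str) = Σₕ Nₕ²(1 − fₕ)sₕ²/nₕ.
Tier 2: 5922²·(1 − 823/5922)·194.8/823 = 7.1473086 × 10^6.
Tier 4: 7622²·(1 − 291/7622)·78.6/291 = 1.5092519 × 10^7.
Tier 3: 18047²·(1 − 877/18047)·20.5/877 = 7.2431851 × 10^6.
Tier 1: 1508²·(1 − 297/1508)·113/297 = 694812.27.
Sum = 3.0177825 × 10^7.
SE = √(3.0177825 × 10^7) = 5493.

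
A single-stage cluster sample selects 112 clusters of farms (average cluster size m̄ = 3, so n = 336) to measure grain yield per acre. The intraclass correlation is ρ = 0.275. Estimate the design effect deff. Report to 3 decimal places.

deff = 1 + (3 − 1)·0.275 = 1 + 0.55 = 1.55.

1.550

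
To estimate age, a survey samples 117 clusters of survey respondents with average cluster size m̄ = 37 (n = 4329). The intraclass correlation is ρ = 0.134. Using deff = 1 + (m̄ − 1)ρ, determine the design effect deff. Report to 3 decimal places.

deff = 1 + (37 − 1)·0.134 = 1 + 4.824 = 5.824.

5.824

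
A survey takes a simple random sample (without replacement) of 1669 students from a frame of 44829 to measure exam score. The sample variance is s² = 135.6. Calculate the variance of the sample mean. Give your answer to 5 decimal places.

0.07822

Under SRS without replacement, Var(ȳ) = (1 − f)·s²/n with f = n/N = 1669/44829 = 0.03723036.
Var(ȳ) = (1 − 0.03723036)·135.6/1669 = 0.96276964·0.081246255 = 0.078221428.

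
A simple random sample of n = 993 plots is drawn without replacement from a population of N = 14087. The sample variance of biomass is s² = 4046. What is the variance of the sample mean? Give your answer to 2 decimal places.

3.79

Under SRS without replacement, Var(ȳ) = (1 − f)·s²/n with f = n/N = 993/14087 = 0.07049052.
Var(ȳ) = (1 − 0.07049052)·4046/993 = 0.92950948·4.0745217 = 3.7873065.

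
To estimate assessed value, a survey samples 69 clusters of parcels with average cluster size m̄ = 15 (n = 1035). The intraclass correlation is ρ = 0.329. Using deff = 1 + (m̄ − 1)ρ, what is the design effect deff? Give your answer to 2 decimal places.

deff = 1 + (15 − 1)·0.329 = 1 + 4.606 = 5.606.

5.61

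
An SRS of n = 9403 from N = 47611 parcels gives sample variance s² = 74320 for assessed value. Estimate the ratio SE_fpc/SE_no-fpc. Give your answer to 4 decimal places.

0.8958

f = n/N = 9403/47611 = 0.19749638.
SE_no-fpc = √(s²/n) = 2.8113805; SE_fpc = √((1−f)s²/n) = 2.5185068.
Ratio = √(1−f) = 0.89582567.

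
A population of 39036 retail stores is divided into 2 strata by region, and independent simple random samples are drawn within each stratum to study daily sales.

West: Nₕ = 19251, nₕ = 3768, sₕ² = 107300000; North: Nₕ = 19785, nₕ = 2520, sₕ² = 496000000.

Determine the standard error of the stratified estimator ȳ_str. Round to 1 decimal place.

222.9

Var(ȳ_str) = Σₕ Wₕ²(1 − fₕ)sₕ²/nₕ with Wₕ = Nₕ/N, N = 39036.
West: Wₕ = 0.49316016; term = 0.49316016²·(1 − 0.19573009)·107300000/3768 = 5570.1465.
North: Wₕ = 0.50683984; term = 0.50683984²·(1 − 0.12736922)·496000000/2520 = 44121.793.
Sum = 49691.94.
SE = √(49691.94) = 222.9.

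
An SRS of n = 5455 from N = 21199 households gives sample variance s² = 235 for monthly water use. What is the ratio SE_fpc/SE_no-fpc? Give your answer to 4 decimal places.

f = n/N = 5455/21199 = 0.25732346.
SE_no-fpc = √(s²/n) = 0.2075566; SE_fpc = √((1−f)s²/n) = 0.17886955.
Ratio = √(1−f) = 0.86178683.

0.8618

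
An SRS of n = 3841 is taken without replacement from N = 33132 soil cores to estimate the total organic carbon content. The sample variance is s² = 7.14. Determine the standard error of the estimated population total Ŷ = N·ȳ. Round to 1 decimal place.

1343.1

Var(Ŷ) = N²·Var(ȳ) = N²·(1 − n/N)·s²/n.
f = 3841/33132 = 0.11593022; Var(ȳ) = 0.88406978·7.14/3841 = 0.0016433893.
Var(Ŷ) = 33132² · 0.0016433893 = 1.8039968 × 10^6.
SE(Ŷ) = √(1.8039968 × 10^6) = 1343.1.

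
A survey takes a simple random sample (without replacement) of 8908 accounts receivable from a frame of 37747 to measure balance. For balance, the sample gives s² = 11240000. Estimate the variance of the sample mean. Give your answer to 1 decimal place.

Under SRS without replacement, Var(ȳ) = (1 − f)·s²/n with f = n/N = 8908/37747 = 0.23599226.
Var(ȳ) = (1 − 0.23599226)·11240000/8908 = 0.76400774·1261.7872 = 964.01515.

964.0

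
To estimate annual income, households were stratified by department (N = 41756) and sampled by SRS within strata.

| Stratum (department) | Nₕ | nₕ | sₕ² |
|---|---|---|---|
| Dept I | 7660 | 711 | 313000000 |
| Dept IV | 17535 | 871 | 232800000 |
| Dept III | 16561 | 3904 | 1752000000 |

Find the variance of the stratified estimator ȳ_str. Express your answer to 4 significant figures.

Var(ȳ_str) = Σₕ Wₕ²(1 − fₕ)sₕ²/nₕ with Wₕ = Nₕ/N, N = 41756.
Dept I: Wₕ = 0.18344669; term = 0.18344669²·(1 − 0.09281984)·313000000/711 = 13439.653.
Dept IV: Wₕ = 0.41993965; term = 0.41993965²·(1 − 0.04967208)·232800000/871 = 44793.198.
Dept III: Wₕ = 0.39661366; term = 0.39661366²·(1 − 0.23573456)·1752000000/3904 = 53951.541.
Sum = 112184.39.

112200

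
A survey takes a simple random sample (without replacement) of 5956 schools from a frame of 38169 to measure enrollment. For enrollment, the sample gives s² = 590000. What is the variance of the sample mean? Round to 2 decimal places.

Under SRS without replacement, Var(ȳ) = (1 − f)·s²/n with f = n/N = 5956/38169 = 0.15604286.
Var(ȳ) = (1 − 0.15604286)·590000/5956 = 0.84395714·99.059772 = 83.602201.

83.60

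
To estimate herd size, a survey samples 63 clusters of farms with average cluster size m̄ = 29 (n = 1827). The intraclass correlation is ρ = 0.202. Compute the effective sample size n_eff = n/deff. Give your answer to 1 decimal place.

274.5

deff = 1 + (29 − 1)·0.202 = 1 + 5.656 = 6.656.
n_eff = 1827 / 6.656 = 274.5.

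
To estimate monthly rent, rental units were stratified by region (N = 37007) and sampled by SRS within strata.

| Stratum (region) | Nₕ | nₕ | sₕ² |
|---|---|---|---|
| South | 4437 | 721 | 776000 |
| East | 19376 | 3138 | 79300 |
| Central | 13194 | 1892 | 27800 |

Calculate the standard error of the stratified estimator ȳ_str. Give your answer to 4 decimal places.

4.5125

Var(ȳ_str) = Σₕ Wₕ²(1 − fₕ)sₕ²/nₕ with Wₕ = Nₕ/N, N = 37007.
South: Wₕ = 0.11989624; term = 0.11989624²·(1 − 0.16249718)·776000/721 = 12.957578.
East: Wₕ = 0.52357662; term = 0.52357662²·(1 − 0.16195293)·79300/3138 = 5.8056273.
Central: Wₕ = 0.35652714; term = 0.35652714²·(1 − 0.14339851)·27800/1892 = 1.599881.
Sum = 20.363086.
SE = √(20.363086) = 4.5125.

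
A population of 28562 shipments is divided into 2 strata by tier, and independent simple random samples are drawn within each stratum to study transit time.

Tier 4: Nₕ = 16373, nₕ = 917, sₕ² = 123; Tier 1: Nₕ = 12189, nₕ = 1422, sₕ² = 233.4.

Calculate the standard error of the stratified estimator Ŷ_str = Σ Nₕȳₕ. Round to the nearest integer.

7449

Var(Ŷ_str) = Σₕ Nₕ²(1 − fₕ)sₕ²/nₕ.
Tier 4: 16373²·(1 − 917/16373)·123/917 = 3.3943854 × 10^7.
Tier 1: 12189²·(1 − 1422/12189)·233.4/1422 = 2.154091 × 10^7.
Sum = 5.5484764 × 10^7.
SE = √(5.5484764 × 10^7) = 7449.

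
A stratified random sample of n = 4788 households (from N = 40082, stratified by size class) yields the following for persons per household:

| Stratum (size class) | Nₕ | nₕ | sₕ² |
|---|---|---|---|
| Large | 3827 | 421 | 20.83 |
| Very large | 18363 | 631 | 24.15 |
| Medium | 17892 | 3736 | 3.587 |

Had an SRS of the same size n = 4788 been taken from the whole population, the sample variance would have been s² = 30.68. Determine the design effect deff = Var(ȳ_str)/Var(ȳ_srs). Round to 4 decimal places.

1.4728

Var(ȳ_str) = Σ Wₕ²(1−fₕ)sₕ²/nₕ with Wₕ = Nₕ/40082:
  Large: (3827/40082)²·(1−421/3827)·20.83/421 = 4.0143156 × 10^-4
  Very large: (18363/40082)²·(1−631/18363)·24.15/631 = 0.0077569388
  Medium: (17892/40082)²·(1−3736/17892)·3.587/3736 = 1.513649 × 10^-4
  → Var(ȳ_str) = 0.0083097353.
Var(ȳ_srs) = (1 − 4788/40082)·30.68/4788 = 0.005642255.
deff = 0.0083097353 / 0.005642255 = 1.4728.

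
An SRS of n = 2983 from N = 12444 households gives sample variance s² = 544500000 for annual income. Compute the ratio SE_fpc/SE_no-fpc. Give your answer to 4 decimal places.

f = n/N = 2983/12444 = 0.23971392.
SE_no-fpc = √(s²/n) = 427.2404; SE_fpc = √((1−f)s²/n) = 372.52964.
Ratio = √(1−f) = 0.87194385.

0.8719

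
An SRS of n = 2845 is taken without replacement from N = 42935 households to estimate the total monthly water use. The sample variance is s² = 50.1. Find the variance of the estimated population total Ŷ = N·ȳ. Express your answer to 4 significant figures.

Var(Ŷ) = N²·Var(ȳ) = N²·(1 − n/N)·s²/n.
f = 2845/42935 = 0.06626296; Var(ȳ) = 0.93373704·50.1/2845 = 0.016442962.
Var(Ŷ) = 42935² · 0.016442962 = 3.031119 × 10^7.

3.031 × 10^7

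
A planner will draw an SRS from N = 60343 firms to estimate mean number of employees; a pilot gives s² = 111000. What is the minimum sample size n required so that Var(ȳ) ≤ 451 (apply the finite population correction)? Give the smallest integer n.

246

Without fpc, n₀ = s²/D = 111000/451 = 246.1197.
With fpc, (1 − n/N)·s²/n ≤ D requires n ≥ n₀/(1 + n₀/N) = 246.1197/(1 + 246.1197/60343) = 245.1199.
Rounding up, n = 246.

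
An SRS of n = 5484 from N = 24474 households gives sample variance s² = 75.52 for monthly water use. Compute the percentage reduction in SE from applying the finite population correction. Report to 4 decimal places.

f = n/N = 5484/24474 = 0.22407453.
SE_no-fpc = √(s²/n) = 0.11734978; SE_fpc = √((1−f)s²/n) = 0.10336947.
Ratio = √(1−f) = 0.88086632. Reduction = 100·(1 − 0.88086632) = 11.9134%.

11.9134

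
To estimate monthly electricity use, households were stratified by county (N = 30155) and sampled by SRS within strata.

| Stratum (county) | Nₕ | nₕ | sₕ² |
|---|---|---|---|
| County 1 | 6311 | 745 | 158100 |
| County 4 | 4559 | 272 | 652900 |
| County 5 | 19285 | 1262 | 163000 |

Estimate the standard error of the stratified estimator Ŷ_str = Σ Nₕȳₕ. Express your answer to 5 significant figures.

315060

Var(Ŷ_str) = Σₕ Nₕ²(1 − fₕ)sₕ²/nₕ.
County 1: 6311²·(1 − 745/6311)·158100/745 = 7.4544736 × 10^9.
County 4: 4559²·(1 − 272/4559)·652900/272 = 4.6913825 × 10^10.
County 5: 19285²·(1 − 1262/19285)·163000/1262 = 4.4892622 × 10^10.
Sum = 9.9260921 × 10^10.
SE = √(9.9260921 × 10^10) = 315060.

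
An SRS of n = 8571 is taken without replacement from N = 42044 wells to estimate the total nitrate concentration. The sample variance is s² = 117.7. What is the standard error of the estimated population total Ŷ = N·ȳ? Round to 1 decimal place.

Var(Ŷ) = N²·Var(ȳ) = N²·(1 − n/N)·s²/n.
f = 8571/42044 = 0.20385786; Var(ȳ) = 0.79614214·117.7/8571 = 0.010932905.
Var(Ŷ) = 42044² · 0.010932905 = 1.9326074 × 10^7.
SE(Ŷ) = √(1.9326074 × 10^7) = 4396.1.

4396.1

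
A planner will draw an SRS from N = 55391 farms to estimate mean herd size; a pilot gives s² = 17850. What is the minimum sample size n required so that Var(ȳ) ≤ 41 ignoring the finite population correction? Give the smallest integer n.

Without fpc, n₀ = s²/D = 17850/41 = 435.3659.
Rounding up, n = 436.

436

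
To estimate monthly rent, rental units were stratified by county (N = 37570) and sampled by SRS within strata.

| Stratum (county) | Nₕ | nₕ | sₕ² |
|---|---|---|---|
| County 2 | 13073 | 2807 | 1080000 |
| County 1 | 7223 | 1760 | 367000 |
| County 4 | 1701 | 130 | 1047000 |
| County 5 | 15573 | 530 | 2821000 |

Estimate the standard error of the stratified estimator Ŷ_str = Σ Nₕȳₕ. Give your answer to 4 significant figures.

1.153 × 10^6

Var(Ŷ_str) = Σₕ Nₕ²(1 − fₕ)sₕ²/nₕ.
County 2: 13073²·(1 − 2807/13073)·1080000/2807 = 5.1636627 × 10^10.
County 1: 7223²·(1 − 1760/7223)·367000/1760 = 8.2281502 × 10^9.
County 4: 1701²·(1 − 130/1701)·1047000/130 = 2.152206 × 10^10.
County 5: 15573²·(1 − 530/15573)·2821000/530 = 1.2469067 × 10^12.
Sum = 1.3282935 × 10^12.
SE = √(1.3282935 × 10^12) = 1.153 × 10^6.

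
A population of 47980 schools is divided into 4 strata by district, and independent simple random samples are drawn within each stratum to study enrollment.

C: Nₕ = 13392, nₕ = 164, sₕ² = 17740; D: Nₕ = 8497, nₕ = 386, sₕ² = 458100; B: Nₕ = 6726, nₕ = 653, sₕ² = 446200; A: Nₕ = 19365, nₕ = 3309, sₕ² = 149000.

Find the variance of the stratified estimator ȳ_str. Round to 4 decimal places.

Var(ȳ_str) = Σₕ Wₕ²(1 − fₕ)sₕ²/nₕ with Wₕ = Nₕ/N, N = 47980.
C: Wₕ = 0.27911630; term = 0.27911630²·(1 − 0.01224612)·17740/164 = 8.3239393.
D: Wₕ = 0.17709462; term = 0.17709462²·(1 − 0.04542780)·458100/386 = 35.52978.
B: Wₕ = 0.14018341; term = 0.14018341²·(1 − 0.09708594)·446200/653 = 12.124282.
A: Wₕ = 0.40360567; term = 0.40360567²·(1 − 0.17087529)·149000/3309 = 6.0816843.
Sum = 62.059686.

62.0597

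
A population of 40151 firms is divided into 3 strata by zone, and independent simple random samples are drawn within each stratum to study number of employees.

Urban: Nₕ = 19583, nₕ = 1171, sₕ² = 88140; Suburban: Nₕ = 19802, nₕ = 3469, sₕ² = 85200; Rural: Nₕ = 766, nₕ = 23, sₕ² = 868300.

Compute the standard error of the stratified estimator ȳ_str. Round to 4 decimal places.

5.9237

Var(ȳ_str) = Σₕ Wₕ²(1 − fₕ)sₕ²/nₕ with Wₕ = Nₕ/N, N = 40151.
Urban: Wₕ = 0.48773380; term = 0.48773380²·(1 − 0.05979676)·88140/1171 = 16.834631.
Suburban: Wₕ = 0.49318821; term = 0.49318821²·(1 − 0.17518432)·85200/3469 = 4.9273973.
Rural: Wₕ = 0.01907798; term = 0.01907798²·(1 − 0.03002611)·868300/23 = 13.328056.
Sum = 35.090084.
SE = √(35.090084) = 5.9237.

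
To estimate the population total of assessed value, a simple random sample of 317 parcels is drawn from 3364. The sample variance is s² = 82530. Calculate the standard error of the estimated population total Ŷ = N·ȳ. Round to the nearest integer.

51658

Var(Ŷ) = N²·Var(ȳ) = N²·(1 − n/N)·s²/n.
f = 317/3364 = 0.09423306; Var(ȳ) = 0.90576694·82530/317 = 235.81371.
Var(Ŷ) = 3364² · 235.81371 = 2.6685849 × 10^9.
SE(Ŷ) = √(2.6685849 × 10^9) = 51658.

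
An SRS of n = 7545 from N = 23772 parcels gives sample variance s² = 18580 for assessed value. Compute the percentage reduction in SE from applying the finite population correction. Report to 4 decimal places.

17.3798

f = n/N = 7545/23772 = 0.31739021.
SE_no-fpc = √(s²/n) = 1.569254; SE_fpc = √((1−f)s²/n) = 1.2965208.
Ratio = √(1−f) = 0.82620203. Reduction = 100·(1 − 0.82620203) = 17.3798%.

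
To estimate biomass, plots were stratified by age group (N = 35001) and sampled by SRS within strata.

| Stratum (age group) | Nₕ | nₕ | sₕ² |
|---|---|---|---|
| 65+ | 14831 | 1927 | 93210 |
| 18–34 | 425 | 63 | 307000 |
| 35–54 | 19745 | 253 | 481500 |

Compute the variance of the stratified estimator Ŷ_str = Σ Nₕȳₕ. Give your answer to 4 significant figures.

Var(Ŷ_str) = Σₕ Nₕ²(1 − fₕ)sₕ²/nₕ.
65+: 14831²·(1 − 1927/14831)·93210/1927 = 9.2571134 × 10^9.
18–34: 425²·(1 − 63/425)·307000/63 = 7.4971349 × 10^8.
35–54: 19745²·(1 − 253/19745)·481500/253 = 7.324691 × 10^11.
Sum = 7.4247593 × 10^11.

7.425 × 10^11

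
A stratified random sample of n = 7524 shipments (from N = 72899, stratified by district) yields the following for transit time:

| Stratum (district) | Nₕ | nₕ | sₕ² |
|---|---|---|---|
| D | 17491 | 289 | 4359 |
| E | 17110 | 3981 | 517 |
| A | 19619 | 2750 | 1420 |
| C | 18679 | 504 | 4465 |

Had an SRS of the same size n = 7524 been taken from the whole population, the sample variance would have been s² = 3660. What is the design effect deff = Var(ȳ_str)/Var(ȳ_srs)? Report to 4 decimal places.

Var(ȳ_str) = Σ Wₕ²(1−fₕ)sₕ²/nₕ with Wₕ = Nₕ/72899:
  D: (17491/72899)²·(1−289/17491)·4359/289 = 0.85396381
  E: (17110/72899)²·(1−3981/17110)·517/3981 = 0.0054895517
  A: (19619/72899)²·(1−2750/19619)·1420/2750 = 0.032157236
  C: (18679/72899)²·(1−504/18679)·4465/504 = 0.56594708
  → Var(ȳ_str) = 1.4575577.
Var(ȳ_srs) = (1 − 7524/72899)·3660/7524 = 0.43623693.
deff = 1.4575577 / 0.43623693 = 3.3412.

3.3412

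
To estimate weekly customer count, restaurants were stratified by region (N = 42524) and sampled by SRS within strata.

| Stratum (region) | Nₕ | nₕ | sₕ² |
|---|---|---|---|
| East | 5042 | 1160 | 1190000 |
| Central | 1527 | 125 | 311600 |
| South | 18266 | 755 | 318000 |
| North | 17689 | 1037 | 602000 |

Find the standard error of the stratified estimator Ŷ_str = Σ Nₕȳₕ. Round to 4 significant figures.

Var(Ŷ_str) = Σₕ Nₕ²(1 − fₕ)sₕ²/nₕ.
East: 5042²·(1 − 1160/5042)·1190000/1160 = 2.0079243 × 10^10.
Central: 1527²·(1 − 125/1527)·311600/125 = 5.3367209 × 10^9.
South: 18266²·(1 − 755/18266)·318000/755 = 1.3472077 × 10^11.
North: 17689²·(1 − 1037/17689)·602000/1037 = 1.7099658 × 10^11.
Sum = 3.3113331 × 10^11.
SE = √(3.3113331 × 10^11) = 575400.

575400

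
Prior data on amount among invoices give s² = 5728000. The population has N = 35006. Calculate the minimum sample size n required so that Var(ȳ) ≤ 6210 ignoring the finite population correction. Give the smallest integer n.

923

Without fpc, n₀ = s²/D = 5728000/6210 = 922.3833.
Rounding up, n = 923.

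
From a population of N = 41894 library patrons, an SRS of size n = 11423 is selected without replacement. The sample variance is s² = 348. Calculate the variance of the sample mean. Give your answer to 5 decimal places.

Under SRS without replacement, Var(ȳ) = (1 − f)·s²/n with f = n/N = 11423/41894 = 0.27266434.
Var(ȳ) = (1 − 0.27266434)·348/11423 = 0.72733566·0.030464852 = 0.022158173.

0.02216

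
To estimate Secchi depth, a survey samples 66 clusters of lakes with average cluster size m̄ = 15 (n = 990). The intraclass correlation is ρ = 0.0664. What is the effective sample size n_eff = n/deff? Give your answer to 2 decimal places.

deff = 1 + (15 − 1)·0.0664 = 1 + 0.9296 = 1.9296.
n_eff = 990 / 1.9296 = 513.06.

513.06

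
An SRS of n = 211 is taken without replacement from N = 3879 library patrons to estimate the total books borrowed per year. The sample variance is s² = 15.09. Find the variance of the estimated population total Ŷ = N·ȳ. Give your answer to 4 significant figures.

1.018 × 10^6

Var(Ŷ) = N²·Var(ȳ) = N²·(1 − n/N)·s²/n.
f = 211/3879 = 0.05439546; Var(ȳ) = 0.94560454·15.09/211 = 0.06762641.
Var(Ŷ) = 3879² · 0.06762641 = 1.0175503 × 10^6.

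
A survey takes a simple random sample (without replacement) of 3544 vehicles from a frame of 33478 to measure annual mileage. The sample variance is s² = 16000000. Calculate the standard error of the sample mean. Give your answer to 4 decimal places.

Under SRS without replacement, Var(ȳ) = (1 − f)·s²/n with f = n/N = 3544/33478 = 0.10586057.
Var(ȳ) = (1 − 0.10586057)·16000000/3544 = 0.89413943·4514.6727 = 4036.7469.
SE(ȳ) = √(4036.7469) = 63.5354.

63.5354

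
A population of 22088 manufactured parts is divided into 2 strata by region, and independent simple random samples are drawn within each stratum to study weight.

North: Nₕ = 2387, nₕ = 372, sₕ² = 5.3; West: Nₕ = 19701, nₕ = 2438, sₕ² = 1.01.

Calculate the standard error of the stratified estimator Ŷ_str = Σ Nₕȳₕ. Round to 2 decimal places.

Var(Ŷ_str) = Σₕ Nₕ²(1 − fₕ)sₕ²/nₕ.
North: 2387²·(1 − 372/2387)·5.3/372 = 68526.792.
West: 19701²·(1 − 2438/19701)·1.01/2438 = 140893.91.
Sum = 209420.7.
SE = √(209420.7) = 457.63.

457.63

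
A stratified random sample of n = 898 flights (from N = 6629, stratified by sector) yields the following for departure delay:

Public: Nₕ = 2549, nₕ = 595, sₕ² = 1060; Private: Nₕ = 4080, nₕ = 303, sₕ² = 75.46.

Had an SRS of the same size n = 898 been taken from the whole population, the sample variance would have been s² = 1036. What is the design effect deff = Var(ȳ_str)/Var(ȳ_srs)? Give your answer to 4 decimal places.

0.2900

Var(ȳ_str) = Σ Wₕ²(1−fₕ)sₕ²/nₕ with Wₕ = Nₕ/6629:
  Public: (2549/6629)²·(1−595/2549)·1060/595 = 0.20192368
  Private: (4080/6629)²·(1−303/4080)·75.46/303 = 0.087334388
  → Var(ȳ_str) = 0.28925807.
Var(ȳ_srs) = (1 − 898/6629)·1036/898 = 0.99739183.
deff = 0.28925807 / 0.99739183 = 0.2900.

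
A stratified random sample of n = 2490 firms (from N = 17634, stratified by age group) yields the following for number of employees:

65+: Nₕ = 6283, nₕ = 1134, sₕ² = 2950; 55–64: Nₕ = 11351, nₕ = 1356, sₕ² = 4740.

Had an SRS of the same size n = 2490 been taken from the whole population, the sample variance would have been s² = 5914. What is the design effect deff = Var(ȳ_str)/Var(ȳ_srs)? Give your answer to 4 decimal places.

0.7579

Var(ȳ_str) = Σ Wₕ²(1−fₕ)sₕ²/nₕ with Wₕ = Nₕ/17634:
  65+: (6283/17634)²·(1−1134/6283)·2950/1134 = 0.27064327
  55–64: (11351/17634)²·(1−1356/11351)·4740/1356 = 1.2753633
  → Var(ȳ_str) = 1.5460066.
Var(ȳ_srs) = (1 − 2490/17634)·5914/2490 = 2.0397256.
deff = 1.5460066 / 2.0397256 = 0.7579.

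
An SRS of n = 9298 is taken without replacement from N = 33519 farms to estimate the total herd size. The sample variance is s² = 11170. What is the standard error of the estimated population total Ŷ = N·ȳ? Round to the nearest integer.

31230

Var(Ŷ) = N²·Var(ȳ) = N²·(1 − n/N)·s²/n.
f = 9298/33519 = 0.27739491; Var(ȳ) = 0.72260509·11170/9298 = 0.86808979.
Var(Ŷ) = 33519² · 0.86808979 = 9.7531916 × 10^8.
SE(Ŷ) = √(9.7531916 × 10^8) = 31230.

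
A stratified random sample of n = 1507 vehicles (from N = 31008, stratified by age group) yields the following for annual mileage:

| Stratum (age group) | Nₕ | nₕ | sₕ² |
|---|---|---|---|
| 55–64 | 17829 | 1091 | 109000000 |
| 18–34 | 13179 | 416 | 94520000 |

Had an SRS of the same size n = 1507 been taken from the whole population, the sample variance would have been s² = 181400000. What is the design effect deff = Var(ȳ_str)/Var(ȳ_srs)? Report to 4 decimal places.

Var(ȳ_str) = Σ Wₕ²(1−fₕ)sₕ²/nₕ with Wₕ = Nₕ/31008:
  55–64: (17829/31008)²·(1−1091/17829)·109000000/1091 = 31008.788
  18–34: (13179/31008)²·(1−416/13179)·94520000/416 = 39748.258
  → Var(ȳ_str) = 70757.046.
Var(ȳ_srs) = (1 − 1507/31008)·181400000/1507 = 114521.5.
deff = 70757.046 / 114521.5 = 0.6178.

0.6178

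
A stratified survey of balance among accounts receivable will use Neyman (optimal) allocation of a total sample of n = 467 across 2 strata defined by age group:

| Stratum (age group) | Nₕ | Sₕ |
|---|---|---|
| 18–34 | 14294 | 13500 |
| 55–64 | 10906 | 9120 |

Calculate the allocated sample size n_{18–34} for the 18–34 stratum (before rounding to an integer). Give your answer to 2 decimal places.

Neyman allocation: nₕ = n·NₕSₕ / Σⱼ NⱼSⱼ.
Σ NⱼSⱼ = 14294·13500 + 10906·9120 = 2.9243172 × 10^8.
n_{18–34} = 467·14294·13500 / (2.9243172 × 10^8) = 308.16.

308.16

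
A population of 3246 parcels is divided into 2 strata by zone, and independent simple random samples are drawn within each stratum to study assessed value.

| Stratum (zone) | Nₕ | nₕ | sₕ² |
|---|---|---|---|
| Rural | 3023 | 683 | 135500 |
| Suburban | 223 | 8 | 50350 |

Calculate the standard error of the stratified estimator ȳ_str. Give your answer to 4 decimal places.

Var(ȳ_str) = Σₕ Wₕ²(1 − fₕ)sₕ²/nₕ with Wₕ = Nₕ/N, N = 3246.
Rural: Wₕ = 0.93130006; term = 0.93130006²·(1 − 0.22593450)·135500/683 = 133.19121.
Suburban: Wₕ = 0.06869994; term = 0.06869994²·(1 − 0.03587444)·50350/8 = 28.638864.
Sum = 161.83007.
SE = √(161.83007) = 12.7212.

12.7212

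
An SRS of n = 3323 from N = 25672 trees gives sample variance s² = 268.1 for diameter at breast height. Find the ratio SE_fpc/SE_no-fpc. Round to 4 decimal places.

0.9330

f = n/N = 3323/25672 = 0.12944064.
SE_no-fpc = √(s²/n) = 0.28404244; SE_fpc = √((1−f)s²/n) = 0.26502231.
Ratio = √(1−f) = 0.93303771.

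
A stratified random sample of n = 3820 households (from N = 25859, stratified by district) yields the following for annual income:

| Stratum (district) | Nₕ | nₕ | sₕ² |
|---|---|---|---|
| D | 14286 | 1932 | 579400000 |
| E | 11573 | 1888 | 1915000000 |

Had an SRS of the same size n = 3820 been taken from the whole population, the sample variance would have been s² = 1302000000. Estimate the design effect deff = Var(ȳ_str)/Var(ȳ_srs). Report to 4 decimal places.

Var(ȳ_str) = Σ Wₕ²(1−fₕ)sₕ²/nₕ with Wₕ = Nₕ/25859:
  D: (14286/25859)²·(1−1932/14286)·579400000/1932 = 79152.778
  E: (11573/25859)²·(1−1888/11573)·1915000000/1888 = 170015.66
  → Var(ȳ_str) = 249168.44.
Var(ȳ_srs) = (1 − 3820/25859)·1302000000/3820 = 290487.72.
deff = 249168.44 / 290487.72 = 0.8578.

0.8578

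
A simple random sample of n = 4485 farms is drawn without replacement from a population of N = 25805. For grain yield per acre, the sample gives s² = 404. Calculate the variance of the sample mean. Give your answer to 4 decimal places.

0.0744

Under SRS without replacement, Var(ȳ) = (1 − f)·s²/n with f = n/N = 4485/25805 = 0.17380353.
Var(ȳ) = (1 − 0.17380353)·404/4485 = 0.82619647·0.090078038 = 0.074422157.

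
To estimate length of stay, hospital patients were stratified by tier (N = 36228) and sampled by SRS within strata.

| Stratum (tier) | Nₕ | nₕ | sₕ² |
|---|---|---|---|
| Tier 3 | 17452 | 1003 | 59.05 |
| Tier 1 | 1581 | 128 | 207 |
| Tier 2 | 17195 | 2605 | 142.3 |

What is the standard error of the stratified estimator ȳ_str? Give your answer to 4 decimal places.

Var(ȳ_str) = Σₕ Wₕ²(1 − fₕ)sₕ²/nₕ with Wₕ = Nₕ/N, N = 36228.
Tier 3: Wₕ = 0.48172684; term = 0.48172684²·(1 − 0.05747192)·59.05/1003 = 0.012877008.
Tier 1: Wₕ = 0.04364028; term = 0.04364028²·(1 − 0.08096142)·207/128 = 0.002830539.
Tier 2: Wₕ = 0.47463288; term = 0.47463288²·(1 − 0.15149753)·142.3/2605 = 0.010441573.
Sum = 0.02614912.
SE = √(0.02614912) = 0.1617.

0.1617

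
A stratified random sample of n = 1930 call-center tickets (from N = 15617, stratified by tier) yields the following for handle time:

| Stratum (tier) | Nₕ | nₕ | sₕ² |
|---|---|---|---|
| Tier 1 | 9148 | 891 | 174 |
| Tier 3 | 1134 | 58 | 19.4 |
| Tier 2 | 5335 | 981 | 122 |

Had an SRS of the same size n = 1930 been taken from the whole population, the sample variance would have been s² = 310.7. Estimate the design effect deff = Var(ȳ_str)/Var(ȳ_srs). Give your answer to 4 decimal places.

Var(ȳ_str) = Σ Wₕ²(1−fₕ)sₕ²/nₕ with Wₕ = Nₕ/15617:
  Tier 1: (9148/15617)²·(1−891/9148)·174/891 = 0.060481808
  Tier 3: (1134/15617)²·(1−58/1134)·19.4/58 = 0.0016734157
  Tier 2: (5335/15617)²·(1−981/5335)·122/981 = 0.011844547
  → Var(ȳ_str) = 0.073999771.
Var(ȳ_srs) = (1 − 1930/15617)·310.7/1930 = 0.14108947.
deff = 0.073999771 / 0.14108947 = 0.5245.

0.5245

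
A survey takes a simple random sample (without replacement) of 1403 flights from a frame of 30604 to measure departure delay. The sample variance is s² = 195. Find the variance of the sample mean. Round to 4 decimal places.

Under SRS without replacement, Var(ȳ) = (1 − f)·s²/n with f = n/N = 1403/30604 = 0.04584368.
Var(ȳ) = (1 − 0.04584368)·195/1403 = 0.95415632·0.13898788 = 0.13261617.

0.1326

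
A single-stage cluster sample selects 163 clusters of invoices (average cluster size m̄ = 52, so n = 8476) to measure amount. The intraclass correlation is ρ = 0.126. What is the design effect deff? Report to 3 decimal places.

deff = 1 + (52 − 1)·0.126 = 1 + 6.426 = 7.426.

7.426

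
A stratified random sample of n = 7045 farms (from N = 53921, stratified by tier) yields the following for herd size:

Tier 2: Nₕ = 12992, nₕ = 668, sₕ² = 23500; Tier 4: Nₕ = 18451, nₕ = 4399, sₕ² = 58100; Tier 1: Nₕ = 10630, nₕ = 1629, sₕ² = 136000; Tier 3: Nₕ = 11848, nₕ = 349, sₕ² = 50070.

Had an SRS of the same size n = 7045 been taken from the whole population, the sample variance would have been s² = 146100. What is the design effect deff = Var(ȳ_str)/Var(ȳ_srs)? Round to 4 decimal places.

0.6981

Var(ȳ_str) = Σ Wₕ²(1−fₕ)sₕ²/nₕ with Wₕ = Nₕ/53921:
  Tier 2: (12992/53921)²·(1−668/12992)·23500/668 = 1.9373283
  Tier 4: (18451/53921)²·(1−4399/18451)·58100/4399 = 1.1777805
  Tier 1: (10630/53921)²·(1−1629/10630)·136000/1629 = 2.7474258
  Tier 3: (11848/53921)²·(1−349/11848)·50070/349 = 6.722664
  → Var(ȳ_str) = 12.585199.
Var(ȳ_srs) = (1 − 7045/53921)·146100/7045 = 18.028593.
deff = 12.585199 / 18.028593 = 0.6981.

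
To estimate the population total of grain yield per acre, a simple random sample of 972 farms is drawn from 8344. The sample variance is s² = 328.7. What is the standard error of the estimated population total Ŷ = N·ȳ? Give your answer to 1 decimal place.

4560.9

Var(Ŷ) = N²·Var(ȳ) = N²·(1 − n/N)·s²/n.
f = 972/8344 = 0.11649089; Var(ȳ) = 0.88350911·328.7/972 = 0.29877515.
Var(Ŷ) = 8344² · 0.29877515 = 2.0801424 × 10^7.
SE(Ŷ) = √(2.0801424 × 10^7) = 4560.9.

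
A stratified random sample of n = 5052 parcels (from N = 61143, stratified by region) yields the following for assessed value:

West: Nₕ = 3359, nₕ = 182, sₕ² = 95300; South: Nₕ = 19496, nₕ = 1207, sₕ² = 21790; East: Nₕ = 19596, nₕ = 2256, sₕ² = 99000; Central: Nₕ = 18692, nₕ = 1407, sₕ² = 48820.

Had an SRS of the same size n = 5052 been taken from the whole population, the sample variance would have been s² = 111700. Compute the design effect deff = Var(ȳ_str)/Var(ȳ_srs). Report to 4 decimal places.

0.5031

Var(ȳ_str) = Σ Wₕ²(1−fₕ)sₕ²/nₕ with Wₕ = Nₕ/61143:
  West: (3359/61143)²·(1−182/3359)·95300/182 = 1.4947042
  South: (19496/61143)²·(1−1207/19496)·21790/1207 = 1.7218367
  East: (19596/61143)²·(1−2256/19596)·99000/2256 = 3.9885876
  Central: (18692/61143)²·(1−1407/18692)·48820/1407 = 2.9987161
  → Var(ȳ_str) = 10.203845.
Var(ȳ_srs) = (1 − 5052/61143)·111700/5052 = 20.283191.
deff = 10.203845 / 20.283191 = 0.5031.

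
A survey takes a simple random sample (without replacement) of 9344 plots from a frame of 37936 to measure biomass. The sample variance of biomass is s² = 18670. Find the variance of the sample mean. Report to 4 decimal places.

Under SRS without replacement, Var(ȳ) = (1 − f)·s²/n with f = n/N = 9344/37936 = 0.24630957.
Var(ȳ) = (1 − 0.24630957)·18670/9344 = 0.75369043·1.9980736 = 1.505929.

1.5059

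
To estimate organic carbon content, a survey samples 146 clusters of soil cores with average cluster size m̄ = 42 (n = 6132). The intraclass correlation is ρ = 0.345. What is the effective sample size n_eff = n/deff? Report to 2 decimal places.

404.89

deff = 1 + (42 − 1)·0.345 = 1 + 14.145 = 15.145.
n_eff = 6132 / 15.145 = 404.89.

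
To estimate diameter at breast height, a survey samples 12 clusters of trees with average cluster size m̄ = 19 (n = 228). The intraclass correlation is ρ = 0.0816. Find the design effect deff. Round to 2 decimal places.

deff = 1 + (19 − 1)·0.0816 = 1 + 1.4688 = 2.4688.

2.47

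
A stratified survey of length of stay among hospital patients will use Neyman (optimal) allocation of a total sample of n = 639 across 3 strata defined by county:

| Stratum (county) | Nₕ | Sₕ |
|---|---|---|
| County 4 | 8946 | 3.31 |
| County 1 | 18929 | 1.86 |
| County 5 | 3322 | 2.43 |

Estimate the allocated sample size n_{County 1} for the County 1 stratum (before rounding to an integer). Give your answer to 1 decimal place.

308.6

Neyman allocation: nₕ = n·NₕSₕ / Σⱼ NⱼSⱼ.
Σ NⱼSⱼ = 8946·3.31 + 18929·1.86 + 3322·2.43 = 72891.66.
n_{County 1} = 639·18929·1.86 / 72891.66 = 308.6.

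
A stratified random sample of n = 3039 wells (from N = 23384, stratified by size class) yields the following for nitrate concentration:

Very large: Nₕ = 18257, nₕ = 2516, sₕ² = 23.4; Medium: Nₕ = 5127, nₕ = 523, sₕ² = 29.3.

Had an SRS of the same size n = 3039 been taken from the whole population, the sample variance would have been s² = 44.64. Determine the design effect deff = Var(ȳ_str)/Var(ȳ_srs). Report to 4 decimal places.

0.5717

Var(ȳ_str) = Σ Wₕ²(1−fₕ)sₕ²/nₕ with Wₕ = Nₕ/23384:
  Very large: (18257/23384)²·(1−2516/18257)·23.4/2516 = 0.0048879792
  Medium: (5127/23384)²·(1−523/5127)·29.3/523 = 0.0024183935
  → Var(ȳ_str) = 0.0073063727.
Var(ȳ_srs) = (1 − 3039/23384)·44.64/3039 = 0.012780045.
deff = 0.0073063727 / 0.012780045 = 0.5717.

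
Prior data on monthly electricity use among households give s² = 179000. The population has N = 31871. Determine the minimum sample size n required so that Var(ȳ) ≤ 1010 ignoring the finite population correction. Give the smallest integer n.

Without fpc, n₀ = s²/D = 179000/1010 = 177.2277.
Rounding up, n = 178.

178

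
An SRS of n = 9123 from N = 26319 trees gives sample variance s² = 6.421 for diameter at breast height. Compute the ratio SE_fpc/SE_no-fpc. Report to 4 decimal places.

f = n/N = 9123/26319 = 0.34663171.
SE_no-fpc = √(s²/n) = 0.02652971; SE_fpc = √((1−f)s²/n) = 0.021444283.
Ratio = √(1−f) = 0.80831200.

0.8083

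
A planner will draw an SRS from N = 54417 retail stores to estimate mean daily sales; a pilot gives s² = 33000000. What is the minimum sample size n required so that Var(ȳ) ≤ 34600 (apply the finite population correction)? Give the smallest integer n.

Without fpc, n₀ = s²/D = 33000000/34600 = 953.7572.
With fpc, (1 − n/N)·s²/n ≤ D requires n ≥ n₀/(1 + n₀/N) = 953.7572/(1 + 953.7572/54417) = 937.3288.
Rounding up, n = 938.

938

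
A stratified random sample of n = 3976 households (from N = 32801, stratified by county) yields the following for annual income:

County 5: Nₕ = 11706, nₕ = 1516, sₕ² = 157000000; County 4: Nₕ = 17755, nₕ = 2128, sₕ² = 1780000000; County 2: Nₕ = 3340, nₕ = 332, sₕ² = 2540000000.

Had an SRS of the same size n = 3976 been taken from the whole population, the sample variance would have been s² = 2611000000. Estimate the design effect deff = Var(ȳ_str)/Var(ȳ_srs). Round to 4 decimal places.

0.5175

Var(ȳ_str) = Σ Wₕ²(1−fₕ)sₕ²/nₕ with Wₕ = Nₕ/32801:
  County 5: (11706/32801)²·(1−1516/11706)·157000000/1516 = 11481.774
  County 4: (17755/32801)²·(1−2128/17755)·1780000000/2128 = 215710.11
  County 2: (3340/32801)²·(1−332/3340)·2540000000/332 = 71440.71
  → Var(ȳ_str) = 298632.59.
Var(ȳ_srs) = (1 − 3976/32801)·2611000000/3976 = 577088.91.
deff = 298632.59 / 577088.91 = 0.5175.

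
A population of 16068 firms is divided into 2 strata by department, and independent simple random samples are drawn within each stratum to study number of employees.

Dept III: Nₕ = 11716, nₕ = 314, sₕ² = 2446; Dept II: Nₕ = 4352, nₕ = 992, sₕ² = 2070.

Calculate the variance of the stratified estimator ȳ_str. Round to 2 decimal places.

4.15

Var(ȳ_str) = Σₕ Wₕ²(1 − fₕ)sₕ²/nₕ with Wₕ = Nₕ/N, N = 16068.
Dept III: Wₕ = 0.72915111; term = 0.72915111²·(1 − 0.02680096)·2446/314 = 4.030543.
Dept II: Wₕ = 0.27084889; term = 0.27084889²·(1 − 0.22794118)·2070/992 = 0.11818523.
Sum = 4.1487282.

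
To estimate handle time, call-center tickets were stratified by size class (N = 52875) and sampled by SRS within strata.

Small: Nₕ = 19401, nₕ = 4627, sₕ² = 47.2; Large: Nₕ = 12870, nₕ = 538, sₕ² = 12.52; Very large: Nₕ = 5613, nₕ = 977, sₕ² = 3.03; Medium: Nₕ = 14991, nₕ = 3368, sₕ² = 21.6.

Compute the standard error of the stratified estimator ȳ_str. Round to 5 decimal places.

Var(ȳ_str) = Σₕ Wₕ²(1 − fₕ)sₕ²/nₕ with Wₕ = Nₕ/N, N = 52875.
Small: Wₕ = 0.36692199; term = 0.36692199²·(1 − 0.23849286)·47.2/4627 = 0.0010458369.
Large: Wₕ = 0.24340426; term = 0.24340426²·(1 − 0.04180264)·12.52/538 = 0.0013210929.
Very large: Wₕ = 0.10615603; term = 0.10615603²·(1 − 0.17406022)·3.03/977 = 2.8865945 × 10^-5.
Medium: Wₕ = 0.28351773; term = 0.28351773²·(1 − 0.22466813)·21.6/3368 = 3.9969595 × 10^-4.
Sum = 0.0027954917.
SE = √(0.0027954917) = 0.05287.

0.05287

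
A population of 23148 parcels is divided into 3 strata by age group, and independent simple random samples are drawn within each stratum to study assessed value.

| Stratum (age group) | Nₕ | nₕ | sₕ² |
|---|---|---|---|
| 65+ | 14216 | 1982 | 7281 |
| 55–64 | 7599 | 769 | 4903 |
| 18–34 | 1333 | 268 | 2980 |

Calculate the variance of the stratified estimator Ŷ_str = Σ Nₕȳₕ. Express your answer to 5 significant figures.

9.8560 × 10^8

Var(Ŷ_str) = Σₕ Nₕ²(1 − fₕ)sₕ²/nₕ.
65+: 14216²·(1 − 1982/14216)·7281/1982 = 6.3890056 × 10^8.
55–64: 7599²·(1 − 769/7599)·4903/769 = 3.3091214 × 10^8.
18–34: 1333²·(1 − 268/1333)·2980/268 = 1.5785605 × 10^7.
Sum = 9.8559831 × 10^8.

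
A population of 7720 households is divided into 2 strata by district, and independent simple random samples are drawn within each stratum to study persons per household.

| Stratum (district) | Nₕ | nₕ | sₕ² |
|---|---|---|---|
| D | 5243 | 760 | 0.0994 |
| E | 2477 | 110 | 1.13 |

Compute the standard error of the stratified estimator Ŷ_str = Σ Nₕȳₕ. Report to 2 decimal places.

251.60

Var(Ŷ_str) = Σₕ Nₕ²(1 − fₕ)sₕ²/nₕ.
D: 5243²·(1 − 760/5243)·0.0994/760 = 3074.1241.
E: 2477²·(1 − 110/2477)·1.13/110 = 60229.606.
Sum = 63303.73.
SE = √(63303.73) = 251.60.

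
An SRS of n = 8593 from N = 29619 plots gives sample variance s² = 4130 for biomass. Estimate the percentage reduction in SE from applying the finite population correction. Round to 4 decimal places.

15.7455

f = n/N = 8593/29619 = 0.29011783.
SE_no-fpc = √(s²/n) = 0.69327034; SE_fpc = √((1−f)s²/n) = 0.5841115.
Ratio = √(1−f) = 0.84254506. Reduction = 100·(1 − 0.84254506) = 15.7455%.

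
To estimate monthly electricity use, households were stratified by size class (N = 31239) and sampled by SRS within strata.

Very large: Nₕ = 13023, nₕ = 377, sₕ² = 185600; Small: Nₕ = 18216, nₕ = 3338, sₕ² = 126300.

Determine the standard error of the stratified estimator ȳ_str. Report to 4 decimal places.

9.6742

Var(ȳ_str) = Σₕ Wₕ²(1 − fₕ)sₕ²/nₕ with Wₕ = Nₕ/N, N = 31239.
Very large: Wₕ = 0.41688274; term = 0.41688274²·(1 − 0.02894878)·185600/377 = 83.081933.
Small: Wₕ = 0.58311726; term = 0.58311726²·(1 − 0.18324550)·126300/3338 = 10.508007.
Sum = 93.58994.
SE = √(93.58994) = 9.6742.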